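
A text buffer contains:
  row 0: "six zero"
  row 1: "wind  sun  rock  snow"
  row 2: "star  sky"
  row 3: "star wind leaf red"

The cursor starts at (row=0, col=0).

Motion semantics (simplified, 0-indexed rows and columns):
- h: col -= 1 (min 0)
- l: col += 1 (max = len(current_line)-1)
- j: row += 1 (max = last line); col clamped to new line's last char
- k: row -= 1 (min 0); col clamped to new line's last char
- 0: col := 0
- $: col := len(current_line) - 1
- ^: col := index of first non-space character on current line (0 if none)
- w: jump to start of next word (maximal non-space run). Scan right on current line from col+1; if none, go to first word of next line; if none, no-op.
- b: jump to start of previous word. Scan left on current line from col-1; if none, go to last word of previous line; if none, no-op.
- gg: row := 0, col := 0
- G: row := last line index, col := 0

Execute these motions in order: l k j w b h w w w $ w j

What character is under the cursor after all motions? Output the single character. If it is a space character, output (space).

Answer: s

Derivation:
After 1 (l): row=0 col=1 char='i'
After 2 (k): row=0 col=1 char='i'
After 3 (j): row=1 col=1 char='i'
After 4 (w): row=1 col=6 char='s'
After 5 (b): row=1 col=0 char='w'
After 6 (h): row=1 col=0 char='w'
After 7 (w): row=1 col=6 char='s'
After 8 (w): row=1 col=11 char='r'
After 9 (w): row=1 col=17 char='s'
After 10 ($): row=1 col=20 char='w'
After 11 (w): row=2 col=0 char='s'
After 12 (j): row=3 col=0 char='s'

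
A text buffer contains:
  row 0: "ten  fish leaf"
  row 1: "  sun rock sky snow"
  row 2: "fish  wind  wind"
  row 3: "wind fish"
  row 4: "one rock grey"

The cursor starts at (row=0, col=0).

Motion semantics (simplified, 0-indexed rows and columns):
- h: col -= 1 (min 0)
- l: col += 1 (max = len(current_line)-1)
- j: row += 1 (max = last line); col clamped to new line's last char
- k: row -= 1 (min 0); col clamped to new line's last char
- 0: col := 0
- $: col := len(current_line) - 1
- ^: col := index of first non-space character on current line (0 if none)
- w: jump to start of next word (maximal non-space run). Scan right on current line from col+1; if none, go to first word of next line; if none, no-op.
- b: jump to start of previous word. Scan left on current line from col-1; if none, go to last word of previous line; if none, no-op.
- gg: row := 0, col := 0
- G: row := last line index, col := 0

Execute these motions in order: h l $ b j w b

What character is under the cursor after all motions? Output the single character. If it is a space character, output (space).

After 1 (h): row=0 col=0 char='t'
After 2 (l): row=0 col=1 char='e'
After 3 ($): row=0 col=13 char='f'
After 4 (b): row=0 col=10 char='l'
After 5 (j): row=1 col=10 char='_'
After 6 (w): row=1 col=11 char='s'
After 7 (b): row=1 col=6 char='r'

Answer: r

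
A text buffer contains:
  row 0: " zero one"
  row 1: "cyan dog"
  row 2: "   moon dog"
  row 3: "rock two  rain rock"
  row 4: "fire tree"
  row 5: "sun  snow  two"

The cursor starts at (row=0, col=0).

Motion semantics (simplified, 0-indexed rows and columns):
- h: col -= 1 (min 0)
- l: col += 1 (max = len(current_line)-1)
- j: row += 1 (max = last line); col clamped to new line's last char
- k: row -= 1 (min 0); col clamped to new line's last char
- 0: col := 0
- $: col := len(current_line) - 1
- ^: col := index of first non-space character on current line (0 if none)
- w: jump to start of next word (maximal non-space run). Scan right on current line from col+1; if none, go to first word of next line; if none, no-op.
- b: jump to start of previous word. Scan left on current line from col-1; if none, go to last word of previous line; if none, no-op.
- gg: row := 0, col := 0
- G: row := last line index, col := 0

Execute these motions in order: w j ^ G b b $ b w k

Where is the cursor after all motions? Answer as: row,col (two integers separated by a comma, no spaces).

After 1 (w): row=0 col=1 char='z'
After 2 (j): row=1 col=1 char='y'
After 3 (^): row=1 col=0 char='c'
After 4 (G): row=5 col=0 char='s'
After 5 (b): row=4 col=5 char='t'
After 6 (b): row=4 col=0 char='f'
After 7 ($): row=4 col=8 char='e'
After 8 (b): row=4 col=5 char='t'
After 9 (w): row=5 col=0 char='s'
After 10 (k): row=4 col=0 char='f'

Answer: 4,0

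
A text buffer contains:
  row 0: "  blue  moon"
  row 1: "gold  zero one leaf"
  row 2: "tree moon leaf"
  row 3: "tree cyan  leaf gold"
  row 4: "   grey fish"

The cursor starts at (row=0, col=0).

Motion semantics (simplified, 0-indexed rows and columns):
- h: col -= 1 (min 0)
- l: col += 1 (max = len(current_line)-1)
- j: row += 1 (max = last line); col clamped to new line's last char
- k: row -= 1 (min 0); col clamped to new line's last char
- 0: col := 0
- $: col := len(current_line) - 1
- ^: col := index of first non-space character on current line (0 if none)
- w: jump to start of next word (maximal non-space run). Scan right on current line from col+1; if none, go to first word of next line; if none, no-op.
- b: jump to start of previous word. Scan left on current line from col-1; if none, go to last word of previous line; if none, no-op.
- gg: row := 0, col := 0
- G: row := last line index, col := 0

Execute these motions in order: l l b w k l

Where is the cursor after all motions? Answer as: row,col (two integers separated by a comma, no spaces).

Answer: 0,9

Derivation:
After 1 (l): row=0 col=1 char='_'
After 2 (l): row=0 col=2 char='b'
After 3 (b): row=0 col=2 char='b'
After 4 (w): row=0 col=8 char='m'
After 5 (k): row=0 col=8 char='m'
After 6 (l): row=0 col=9 char='o'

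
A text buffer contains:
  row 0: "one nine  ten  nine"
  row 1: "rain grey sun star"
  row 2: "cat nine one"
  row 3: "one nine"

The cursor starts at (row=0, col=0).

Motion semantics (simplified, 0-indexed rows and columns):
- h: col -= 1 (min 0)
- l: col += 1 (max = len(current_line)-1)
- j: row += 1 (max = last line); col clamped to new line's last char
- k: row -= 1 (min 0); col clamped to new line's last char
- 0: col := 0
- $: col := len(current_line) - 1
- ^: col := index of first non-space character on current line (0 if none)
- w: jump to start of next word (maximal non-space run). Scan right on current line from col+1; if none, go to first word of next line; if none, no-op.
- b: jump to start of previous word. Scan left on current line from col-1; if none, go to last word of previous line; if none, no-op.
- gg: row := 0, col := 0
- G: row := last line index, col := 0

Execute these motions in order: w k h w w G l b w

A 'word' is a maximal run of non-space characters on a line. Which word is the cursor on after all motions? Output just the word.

After 1 (w): row=0 col=4 char='n'
After 2 (k): row=0 col=4 char='n'
After 3 (h): row=0 col=3 char='_'
After 4 (w): row=0 col=4 char='n'
After 5 (w): row=0 col=10 char='t'
After 6 (G): row=3 col=0 char='o'
After 7 (l): row=3 col=1 char='n'
After 8 (b): row=3 col=0 char='o'
After 9 (w): row=3 col=4 char='n'

Answer: nine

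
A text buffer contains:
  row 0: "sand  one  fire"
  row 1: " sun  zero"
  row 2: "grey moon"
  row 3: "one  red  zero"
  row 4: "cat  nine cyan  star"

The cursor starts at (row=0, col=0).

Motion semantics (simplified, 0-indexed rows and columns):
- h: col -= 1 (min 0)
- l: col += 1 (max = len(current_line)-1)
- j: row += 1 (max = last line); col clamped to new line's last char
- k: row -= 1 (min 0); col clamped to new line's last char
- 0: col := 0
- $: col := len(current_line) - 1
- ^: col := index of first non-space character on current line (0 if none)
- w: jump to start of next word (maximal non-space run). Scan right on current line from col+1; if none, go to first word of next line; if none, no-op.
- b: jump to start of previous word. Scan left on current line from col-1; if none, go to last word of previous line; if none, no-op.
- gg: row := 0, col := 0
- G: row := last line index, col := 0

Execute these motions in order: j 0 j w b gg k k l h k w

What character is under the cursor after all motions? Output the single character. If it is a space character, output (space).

After 1 (j): row=1 col=0 char='_'
After 2 (0): row=1 col=0 char='_'
After 3 (j): row=2 col=0 char='g'
After 4 (w): row=2 col=5 char='m'
After 5 (b): row=2 col=0 char='g'
After 6 (gg): row=0 col=0 char='s'
After 7 (k): row=0 col=0 char='s'
After 8 (k): row=0 col=0 char='s'
After 9 (l): row=0 col=1 char='a'
After 10 (h): row=0 col=0 char='s'
After 11 (k): row=0 col=0 char='s'
After 12 (w): row=0 col=6 char='o'

Answer: o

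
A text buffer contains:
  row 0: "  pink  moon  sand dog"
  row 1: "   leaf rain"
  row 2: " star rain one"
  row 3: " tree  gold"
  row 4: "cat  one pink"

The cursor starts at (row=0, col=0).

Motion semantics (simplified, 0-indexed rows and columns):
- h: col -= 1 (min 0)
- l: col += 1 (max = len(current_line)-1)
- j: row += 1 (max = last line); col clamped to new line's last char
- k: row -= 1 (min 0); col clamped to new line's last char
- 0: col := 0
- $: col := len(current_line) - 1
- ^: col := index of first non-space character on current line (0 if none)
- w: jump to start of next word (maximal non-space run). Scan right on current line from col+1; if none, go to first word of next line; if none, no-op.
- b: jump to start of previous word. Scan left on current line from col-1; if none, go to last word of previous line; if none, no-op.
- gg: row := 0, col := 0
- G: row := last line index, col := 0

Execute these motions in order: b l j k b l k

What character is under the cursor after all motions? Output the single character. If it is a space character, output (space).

After 1 (b): row=0 col=0 char='_'
After 2 (l): row=0 col=1 char='_'
After 3 (j): row=1 col=1 char='_'
After 4 (k): row=0 col=1 char='_'
After 5 (b): row=0 col=1 char='_'
After 6 (l): row=0 col=2 char='p'
After 7 (k): row=0 col=2 char='p'

Answer: p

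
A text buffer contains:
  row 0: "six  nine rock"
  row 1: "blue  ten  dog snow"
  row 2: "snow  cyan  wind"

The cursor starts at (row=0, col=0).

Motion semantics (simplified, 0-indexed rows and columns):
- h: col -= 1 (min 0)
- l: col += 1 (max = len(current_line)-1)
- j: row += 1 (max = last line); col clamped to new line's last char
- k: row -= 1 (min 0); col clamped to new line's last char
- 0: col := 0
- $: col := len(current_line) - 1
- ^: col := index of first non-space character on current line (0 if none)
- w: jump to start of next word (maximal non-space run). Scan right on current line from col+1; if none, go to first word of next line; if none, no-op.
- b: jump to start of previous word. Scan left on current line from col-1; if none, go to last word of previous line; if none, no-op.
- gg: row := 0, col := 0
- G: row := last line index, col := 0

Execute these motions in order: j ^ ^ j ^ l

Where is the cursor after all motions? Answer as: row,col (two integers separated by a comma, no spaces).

After 1 (j): row=1 col=0 char='b'
After 2 (^): row=1 col=0 char='b'
After 3 (^): row=1 col=0 char='b'
After 4 (j): row=2 col=0 char='s'
After 5 (^): row=2 col=0 char='s'
After 6 (l): row=2 col=1 char='n'

Answer: 2,1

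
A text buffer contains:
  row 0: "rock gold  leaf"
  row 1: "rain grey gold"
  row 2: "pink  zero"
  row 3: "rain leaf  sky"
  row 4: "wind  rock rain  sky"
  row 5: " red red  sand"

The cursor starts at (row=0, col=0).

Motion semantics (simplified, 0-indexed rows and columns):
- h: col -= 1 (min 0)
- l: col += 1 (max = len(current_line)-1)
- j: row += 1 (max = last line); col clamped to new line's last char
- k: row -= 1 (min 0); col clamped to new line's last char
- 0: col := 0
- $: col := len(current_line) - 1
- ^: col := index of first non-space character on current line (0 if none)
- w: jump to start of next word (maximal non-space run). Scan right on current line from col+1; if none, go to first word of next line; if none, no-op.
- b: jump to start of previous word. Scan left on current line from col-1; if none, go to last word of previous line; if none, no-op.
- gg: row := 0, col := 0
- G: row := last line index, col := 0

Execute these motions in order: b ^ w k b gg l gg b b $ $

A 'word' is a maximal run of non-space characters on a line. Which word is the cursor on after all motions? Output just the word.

Answer: leaf

Derivation:
After 1 (b): row=0 col=0 char='r'
After 2 (^): row=0 col=0 char='r'
After 3 (w): row=0 col=5 char='g'
After 4 (k): row=0 col=5 char='g'
After 5 (b): row=0 col=0 char='r'
After 6 (gg): row=0 col=0 char='r'
After 7 (l): row=0 col=1 char='o'
After 8 (gg): row=0 col=0 char='r'
After 9 (b): row=0 col=0 char='r'
After 10 (b): row=0 col=0 char='r'
After 11 ($): row=0 col=14 char='f'
After 12 ($): row=0 col=14 char='f'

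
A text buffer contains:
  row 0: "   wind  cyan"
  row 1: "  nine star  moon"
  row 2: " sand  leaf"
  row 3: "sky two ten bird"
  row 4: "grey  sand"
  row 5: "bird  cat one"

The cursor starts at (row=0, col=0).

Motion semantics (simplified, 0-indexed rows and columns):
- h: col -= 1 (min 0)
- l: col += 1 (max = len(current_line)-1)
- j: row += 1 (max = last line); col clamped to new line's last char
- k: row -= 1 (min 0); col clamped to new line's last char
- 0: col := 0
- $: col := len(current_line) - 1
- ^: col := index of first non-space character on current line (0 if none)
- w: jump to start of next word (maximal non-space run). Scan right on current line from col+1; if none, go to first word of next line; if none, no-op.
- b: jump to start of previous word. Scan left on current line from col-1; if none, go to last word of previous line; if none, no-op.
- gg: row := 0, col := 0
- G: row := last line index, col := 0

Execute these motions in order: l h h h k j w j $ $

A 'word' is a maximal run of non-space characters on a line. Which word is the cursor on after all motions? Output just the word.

After 1 (l): row=0 col=1 char='_'
After 2 (h): row=0 col=0 char='_'
After 3 (h): row=0 col=0 char='_'
After 4 (h): row=0 col=0 char='_'
After 5 (k): row=0 col=0 char='_'
After 6 (j): row=1 col=0 char='_'
After 7 (w): row=1 col=2 char='n'
After 8 (j): row=2 col=2 char='a'
After 9 ($): row=2 col=10 char='f'
After 10 ($): row=2 col=10 char='f'

Answer: leaf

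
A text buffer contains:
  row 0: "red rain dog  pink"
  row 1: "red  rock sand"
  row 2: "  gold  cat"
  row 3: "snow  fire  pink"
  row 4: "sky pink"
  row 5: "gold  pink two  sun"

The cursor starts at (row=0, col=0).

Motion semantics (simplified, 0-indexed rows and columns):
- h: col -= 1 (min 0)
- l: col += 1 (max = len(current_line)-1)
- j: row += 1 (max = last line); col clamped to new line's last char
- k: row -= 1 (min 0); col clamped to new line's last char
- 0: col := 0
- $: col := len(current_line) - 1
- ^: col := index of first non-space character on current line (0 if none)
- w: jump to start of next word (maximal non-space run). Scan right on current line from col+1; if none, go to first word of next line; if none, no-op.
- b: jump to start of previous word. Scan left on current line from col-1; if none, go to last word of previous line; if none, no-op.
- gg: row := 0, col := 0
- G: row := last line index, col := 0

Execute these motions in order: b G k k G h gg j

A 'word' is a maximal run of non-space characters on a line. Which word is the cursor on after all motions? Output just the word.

Answer: red

Derivation:
After 1 (b): row=0 col=0 char='r'
After 2 (G): row=5 col=0 char='g'
After 3 (k): row=4 col=0 char='s'
After 4 (k): row=3 col=0 char='s'
After 5 (G): row=5 col=0 char='g'
After 6 (h): row=5 col=0 char='g'
After 7 (gg): row=0 col=0 char='r'
After 8 (j): row=1 col=0 char='r'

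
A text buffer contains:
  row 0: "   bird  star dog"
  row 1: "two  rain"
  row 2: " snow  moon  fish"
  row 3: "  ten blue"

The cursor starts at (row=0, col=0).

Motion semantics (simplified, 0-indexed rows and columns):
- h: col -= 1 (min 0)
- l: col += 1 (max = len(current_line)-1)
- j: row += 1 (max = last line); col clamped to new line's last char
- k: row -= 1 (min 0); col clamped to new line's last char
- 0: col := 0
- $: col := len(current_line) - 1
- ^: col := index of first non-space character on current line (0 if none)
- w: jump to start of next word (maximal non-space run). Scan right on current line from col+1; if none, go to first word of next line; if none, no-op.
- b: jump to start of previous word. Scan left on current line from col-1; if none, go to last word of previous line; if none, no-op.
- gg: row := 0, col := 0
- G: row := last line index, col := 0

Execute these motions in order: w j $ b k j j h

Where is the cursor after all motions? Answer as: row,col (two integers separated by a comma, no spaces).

After 1 (w): row=0 col=3 char='b'
After 2 (j): row=1 col=3 char='_'
After 3 ($): row=1 col=8 char='n'
After 4 (b): row=1 col=5 char='r'
After 5 (k): row=0 col=5 char='r'
After 6 (j): row=1 col=5 char='r'
After 7 (j): row=2 col=5 char='_'
After 8 (h): row=2 col=4 char='w'

Answer: 2,4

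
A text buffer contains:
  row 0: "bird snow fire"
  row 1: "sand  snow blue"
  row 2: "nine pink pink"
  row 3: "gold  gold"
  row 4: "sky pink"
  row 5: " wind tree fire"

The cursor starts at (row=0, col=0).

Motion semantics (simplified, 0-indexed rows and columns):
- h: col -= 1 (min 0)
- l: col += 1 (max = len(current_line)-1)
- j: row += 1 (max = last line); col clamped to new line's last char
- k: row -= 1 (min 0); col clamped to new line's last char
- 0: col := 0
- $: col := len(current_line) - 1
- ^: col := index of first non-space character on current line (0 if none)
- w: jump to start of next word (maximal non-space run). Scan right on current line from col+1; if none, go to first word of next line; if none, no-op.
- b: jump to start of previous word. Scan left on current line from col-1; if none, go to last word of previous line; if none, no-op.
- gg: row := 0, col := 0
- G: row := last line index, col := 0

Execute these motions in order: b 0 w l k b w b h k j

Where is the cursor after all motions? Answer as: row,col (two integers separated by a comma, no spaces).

After 1 (b): row=0 col=0 char='b'
After 2 (0): row=0 col=0 char='b'
After 3 (w): row=0 col=5 char='s'
After 4 (l): row=0 col=6 char='n'
After 5 (k): row=0 col=6 char='n'
After 6 (b): row=0 col=5 char='s'
After 7 (w): row=0 col=10 char='f'
After 8 (b): row=0 col=5 char='s'
After 9 (h): row=0 col=4 char='_'
After 10 (k): row=0 col=4 char='_'
After 11 (j): row=1 col=4 char='_'

Answer: 1,4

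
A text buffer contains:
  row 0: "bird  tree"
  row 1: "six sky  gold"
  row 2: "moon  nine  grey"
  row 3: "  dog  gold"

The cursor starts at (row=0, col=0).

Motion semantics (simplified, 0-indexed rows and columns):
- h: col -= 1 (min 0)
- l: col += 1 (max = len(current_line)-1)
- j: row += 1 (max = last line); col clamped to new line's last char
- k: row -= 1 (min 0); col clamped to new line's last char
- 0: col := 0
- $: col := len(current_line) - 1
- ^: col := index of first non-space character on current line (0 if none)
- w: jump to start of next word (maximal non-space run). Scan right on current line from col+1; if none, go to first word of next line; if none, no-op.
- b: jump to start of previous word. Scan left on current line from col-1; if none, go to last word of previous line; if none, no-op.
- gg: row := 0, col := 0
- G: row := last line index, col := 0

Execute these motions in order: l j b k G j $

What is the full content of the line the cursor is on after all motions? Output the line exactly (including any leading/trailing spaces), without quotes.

After 1 (l): row=0 col=1 char='i'
After 2 (j): row=1 col=1 char='i'
After 3 (b): row=1 col=0 char='s'
After 4 (k): row=0 col=0 char='b'
After 5 (G): row=3 col=0 char='_'
After 6 (j): row=3 col=0 char='_'
After 7 ($): row=3 col=10 char='d'

Answer:   dog  gold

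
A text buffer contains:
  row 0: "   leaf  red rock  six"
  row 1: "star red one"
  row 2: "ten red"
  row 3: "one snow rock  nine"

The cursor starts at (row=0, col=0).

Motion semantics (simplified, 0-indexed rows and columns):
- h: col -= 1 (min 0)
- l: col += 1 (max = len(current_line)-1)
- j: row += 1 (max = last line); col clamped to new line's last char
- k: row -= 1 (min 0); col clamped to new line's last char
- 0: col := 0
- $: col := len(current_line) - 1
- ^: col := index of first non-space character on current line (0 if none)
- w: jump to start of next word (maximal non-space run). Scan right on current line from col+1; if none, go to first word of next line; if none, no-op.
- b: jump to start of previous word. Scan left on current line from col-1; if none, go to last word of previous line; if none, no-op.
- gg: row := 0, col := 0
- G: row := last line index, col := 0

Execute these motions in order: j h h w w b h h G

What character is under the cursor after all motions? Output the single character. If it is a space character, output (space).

Answer: o

Derivation:
After 1 (j): row=1 col=0 char='s'
After 2 (h): row=1 col=0 char='s'
After 3 (h): row=1 col=0 char='s'
After 4 (w): row=1 col=5 char='r'
After 5 (w): row=1 col=9 char='o'
After 6 (b): row=1 col=5 char='r'
After 7 (h): row=1 col=4 char='_'
After 8 (h): row=1 col=3 char='r'
After 9 (G): row=3 col=0 char='o'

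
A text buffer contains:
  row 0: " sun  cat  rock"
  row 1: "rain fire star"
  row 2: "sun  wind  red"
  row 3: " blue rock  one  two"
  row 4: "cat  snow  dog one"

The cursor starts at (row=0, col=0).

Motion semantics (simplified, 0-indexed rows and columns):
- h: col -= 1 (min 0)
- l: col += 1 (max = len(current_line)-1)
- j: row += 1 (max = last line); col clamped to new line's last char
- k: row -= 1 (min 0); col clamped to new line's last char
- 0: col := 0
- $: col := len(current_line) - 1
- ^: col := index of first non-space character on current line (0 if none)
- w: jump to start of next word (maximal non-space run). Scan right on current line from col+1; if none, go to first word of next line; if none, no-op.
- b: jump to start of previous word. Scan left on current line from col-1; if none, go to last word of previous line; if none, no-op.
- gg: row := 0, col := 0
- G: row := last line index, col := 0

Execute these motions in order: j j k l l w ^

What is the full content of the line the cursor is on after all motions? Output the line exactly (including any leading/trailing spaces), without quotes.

After 1 (j): row=1 col=0 char='r'
After 2 (j): row=2 col=0 char='s'
After 3 (k): row=1 col=0 char='r'
After 4 (l): row=1 col=1 char='a'
After 5 (l): row=1 col=2 char='i'
After 6 (w): row=1 col=5 char='f'
After 7 (^): row=1 col=0 char='r'

Answer: rain fire star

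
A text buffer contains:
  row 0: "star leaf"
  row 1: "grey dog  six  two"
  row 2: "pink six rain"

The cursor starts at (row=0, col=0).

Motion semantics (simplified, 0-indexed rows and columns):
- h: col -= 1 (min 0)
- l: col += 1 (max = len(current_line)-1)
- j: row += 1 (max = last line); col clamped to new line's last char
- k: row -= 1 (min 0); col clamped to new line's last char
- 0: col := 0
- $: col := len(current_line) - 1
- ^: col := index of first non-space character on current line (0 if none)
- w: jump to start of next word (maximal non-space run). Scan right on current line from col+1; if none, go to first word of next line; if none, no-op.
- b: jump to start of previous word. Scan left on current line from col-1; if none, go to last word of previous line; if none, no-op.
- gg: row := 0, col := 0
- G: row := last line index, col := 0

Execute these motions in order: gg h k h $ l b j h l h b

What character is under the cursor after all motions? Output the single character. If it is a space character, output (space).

After 1 (gg): row=0 col=0 char='s'
After 2 (h): row=0 col=0 char='s'
After 3 (k): row=0 col=0 char='s'
After 4 (h): row=0 col=0 char='s'
After 5 ($): row=0 col=8 char='f'
After 6 (l): row=0 col=8 char='f'
After 7 (b): row=0 col=5 char='l'
After 8 (j): row=1 col=5 char='d'
After 9 (h): row=1 col=4 char='_'
After 10 (l): row=1 col=5 char='d'
After 11 (h): row=1 col=4 char='_'
After 12 (b): row=1 col=0 char='g'

Answer: g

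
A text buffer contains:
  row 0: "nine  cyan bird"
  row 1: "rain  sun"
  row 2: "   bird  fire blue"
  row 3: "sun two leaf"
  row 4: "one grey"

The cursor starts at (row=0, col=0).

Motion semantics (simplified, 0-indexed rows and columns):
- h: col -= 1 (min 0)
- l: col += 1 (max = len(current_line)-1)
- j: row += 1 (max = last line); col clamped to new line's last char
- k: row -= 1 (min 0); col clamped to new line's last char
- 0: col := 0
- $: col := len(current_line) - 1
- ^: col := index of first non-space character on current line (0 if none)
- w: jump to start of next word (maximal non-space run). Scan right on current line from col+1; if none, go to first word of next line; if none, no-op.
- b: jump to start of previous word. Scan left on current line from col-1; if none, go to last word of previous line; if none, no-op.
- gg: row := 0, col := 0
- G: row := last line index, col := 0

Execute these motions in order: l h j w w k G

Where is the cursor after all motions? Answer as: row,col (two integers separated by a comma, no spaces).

After 1 (l): row=0 col=1 char='i'
After 2 (h): row=0 col=0 char='n'
After 3 (j): row=1 col=0 char='r'
After 4 (w): row=1 col=6 char='s'
After 5 (w): row=2 col=3 char='b'
After 6 (k): row=1 col=3 char='n'
After 7 (G): row=4 col=0 char='o'

Answer: 4,0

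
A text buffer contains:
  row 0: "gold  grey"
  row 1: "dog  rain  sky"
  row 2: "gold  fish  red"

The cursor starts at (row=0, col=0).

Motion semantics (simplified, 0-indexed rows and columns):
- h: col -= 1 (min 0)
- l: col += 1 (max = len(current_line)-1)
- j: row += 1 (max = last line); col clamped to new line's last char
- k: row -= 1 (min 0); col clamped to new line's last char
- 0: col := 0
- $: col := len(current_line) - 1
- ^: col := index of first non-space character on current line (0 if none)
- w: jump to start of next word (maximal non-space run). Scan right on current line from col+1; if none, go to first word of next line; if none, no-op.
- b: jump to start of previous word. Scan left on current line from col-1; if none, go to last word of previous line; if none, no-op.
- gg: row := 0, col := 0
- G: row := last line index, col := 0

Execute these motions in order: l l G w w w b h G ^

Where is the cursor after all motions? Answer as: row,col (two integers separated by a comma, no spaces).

After 1 (l): row=0 col=1 char='o'
After 2 (l): row=0 col=2 char='l'
After 3 (G): row=2 col=0 char='g'
After 4 (w): row=2 col=6 char='f'
After 5 (w): row=2 col=12 char='r'
After 6 (w): row=2 col=12 char='r'
After 7 (b): row=2 col=6 char='f'
After 8 (h): row=2 col=5 char='_'
After 9 (G): row=2 col=0 char='g'
After 10 (^): row=2 col=0 char='g'

Answer: 2,0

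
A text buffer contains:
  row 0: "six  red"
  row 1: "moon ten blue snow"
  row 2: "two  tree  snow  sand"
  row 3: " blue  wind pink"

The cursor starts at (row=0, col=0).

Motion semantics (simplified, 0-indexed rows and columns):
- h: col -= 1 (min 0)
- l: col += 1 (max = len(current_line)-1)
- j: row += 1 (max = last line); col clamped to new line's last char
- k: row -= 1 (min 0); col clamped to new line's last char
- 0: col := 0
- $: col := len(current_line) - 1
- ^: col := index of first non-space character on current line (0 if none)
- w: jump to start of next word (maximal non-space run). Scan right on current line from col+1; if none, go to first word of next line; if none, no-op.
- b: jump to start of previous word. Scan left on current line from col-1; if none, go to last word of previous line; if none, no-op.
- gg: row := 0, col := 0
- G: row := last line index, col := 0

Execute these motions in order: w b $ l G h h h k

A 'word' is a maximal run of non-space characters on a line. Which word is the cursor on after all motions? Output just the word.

After 1 (w): row=0 col=5 char='r'
After 2 (b): row=0 col=0 char='s'
After 3 ($): row=0 col=7 char='d'
After 4 (l): row=0 col=7 char='d'
After 5 (G): row=3 col=0 char='_'
After 6 (h): row=3 col=0 char='_'
After 7 (h): row=3 col=0 char='_'
After 8 (h): row=3 col=0 char='_'
After 9 (k): row=2 col=0 char='t'

Answer: two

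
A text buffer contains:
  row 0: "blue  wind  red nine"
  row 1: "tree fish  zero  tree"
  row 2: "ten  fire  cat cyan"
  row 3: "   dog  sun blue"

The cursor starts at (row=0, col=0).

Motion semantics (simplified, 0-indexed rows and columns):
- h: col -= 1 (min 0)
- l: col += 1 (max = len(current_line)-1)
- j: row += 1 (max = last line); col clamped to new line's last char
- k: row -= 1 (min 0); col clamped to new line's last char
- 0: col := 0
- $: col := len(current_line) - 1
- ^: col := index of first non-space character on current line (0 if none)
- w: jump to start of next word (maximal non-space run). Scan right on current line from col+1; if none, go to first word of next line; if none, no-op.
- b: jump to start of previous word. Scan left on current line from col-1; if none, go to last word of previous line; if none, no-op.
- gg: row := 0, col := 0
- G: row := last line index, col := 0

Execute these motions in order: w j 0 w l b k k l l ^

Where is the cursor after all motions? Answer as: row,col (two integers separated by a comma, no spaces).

Answer: 0,0

Derivation:
After 1 (w): row=0 col=6 char='w'
After 2 (j): row=1 col=6 char='i'
After 3 (0): row=1 col=0 char='t'
After 4 (w): row=1 col=5 char='f'
After 5 (l): row=1 col=6 char='i'
After 6 (b): row=1 col=5 char='f'
After 7 (k): row=0 col=5 char='_'
After 8 (k): row=0 col=5 char='_'
After 9 (l): row=0 col=6 char='w'
After 10 (l): row=0 col=7 char='i'
After 11 (^): row=0 col=0 char='b'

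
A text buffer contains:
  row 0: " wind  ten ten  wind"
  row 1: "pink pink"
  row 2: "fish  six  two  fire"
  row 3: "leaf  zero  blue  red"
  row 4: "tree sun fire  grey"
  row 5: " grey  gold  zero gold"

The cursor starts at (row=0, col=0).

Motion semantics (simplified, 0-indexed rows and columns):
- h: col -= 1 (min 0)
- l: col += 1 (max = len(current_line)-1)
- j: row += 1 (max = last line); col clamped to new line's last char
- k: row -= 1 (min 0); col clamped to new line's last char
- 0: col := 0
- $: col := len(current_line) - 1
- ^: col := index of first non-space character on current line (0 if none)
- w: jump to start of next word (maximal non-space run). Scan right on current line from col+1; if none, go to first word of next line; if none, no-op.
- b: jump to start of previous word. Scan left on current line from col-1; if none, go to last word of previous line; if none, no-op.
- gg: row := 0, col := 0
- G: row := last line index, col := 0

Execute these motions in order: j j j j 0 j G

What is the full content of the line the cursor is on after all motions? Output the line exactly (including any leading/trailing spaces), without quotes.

Answer:  grey  gold  zero gold

Derivation:
After 1 (j): row=1 col=0 char='p'
After 2 (j): row=2 col=0 char='f'
After 3 (j): row=3 col=0 char='l'
After 4 (j): row=4 col=0 char='t'
After 5 (0): row=4 col=0 char='t'
After 6 (j): row=5 col=0 char='_'
After 7 (G): row=5 col=0 char='_'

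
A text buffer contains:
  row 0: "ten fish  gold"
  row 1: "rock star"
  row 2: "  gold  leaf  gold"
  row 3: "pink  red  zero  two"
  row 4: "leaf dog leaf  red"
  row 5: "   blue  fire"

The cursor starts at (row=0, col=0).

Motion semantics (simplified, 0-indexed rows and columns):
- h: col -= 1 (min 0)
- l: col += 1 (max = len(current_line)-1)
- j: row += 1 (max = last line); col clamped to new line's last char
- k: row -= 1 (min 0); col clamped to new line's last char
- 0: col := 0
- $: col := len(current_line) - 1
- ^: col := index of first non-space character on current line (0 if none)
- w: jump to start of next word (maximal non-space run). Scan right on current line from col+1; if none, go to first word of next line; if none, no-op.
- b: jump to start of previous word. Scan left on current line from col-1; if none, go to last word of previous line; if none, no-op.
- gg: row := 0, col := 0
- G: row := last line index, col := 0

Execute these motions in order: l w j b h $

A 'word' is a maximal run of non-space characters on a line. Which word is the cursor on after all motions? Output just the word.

Answer: star

Derivation:
After 1 (l): row=0 col=1 char='e'
After 2 (w): row=0 col=4 char='f'
After 3 (j): row=1 col=4 char='_'
After 4 (b): row=1 col=0 char='r'
After 5 (h): row=1 col=0 char='r'
After 6 ($): row=1 col=8 char='r'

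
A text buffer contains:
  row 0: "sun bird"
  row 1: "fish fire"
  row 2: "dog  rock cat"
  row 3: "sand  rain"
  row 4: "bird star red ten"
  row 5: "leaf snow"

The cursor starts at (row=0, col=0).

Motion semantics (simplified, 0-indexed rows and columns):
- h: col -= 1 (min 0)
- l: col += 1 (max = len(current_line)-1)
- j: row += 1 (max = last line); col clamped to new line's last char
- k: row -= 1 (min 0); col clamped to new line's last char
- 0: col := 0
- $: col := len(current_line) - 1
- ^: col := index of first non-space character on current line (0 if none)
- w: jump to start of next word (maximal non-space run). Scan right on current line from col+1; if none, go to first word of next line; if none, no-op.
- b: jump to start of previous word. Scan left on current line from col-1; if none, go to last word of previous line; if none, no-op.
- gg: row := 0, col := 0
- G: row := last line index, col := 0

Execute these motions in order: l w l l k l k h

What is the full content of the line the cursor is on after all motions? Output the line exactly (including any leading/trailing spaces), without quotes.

After 1 (l): row=0 col=1 char='u'
After 2 (w): row=0 col=4 char='b'
After 3 (l): row=0 col=5 char='i'
After 4 (l): row=0 col=6 char='r'
After 5 (k): row=0 col=6 char='r'
After 6 (l): row=0 col=7 char='d'
After 7 (k): row=0 col=7 char='d'
After 8 (h): row=0 col=6 char='r'

Answer: sun bird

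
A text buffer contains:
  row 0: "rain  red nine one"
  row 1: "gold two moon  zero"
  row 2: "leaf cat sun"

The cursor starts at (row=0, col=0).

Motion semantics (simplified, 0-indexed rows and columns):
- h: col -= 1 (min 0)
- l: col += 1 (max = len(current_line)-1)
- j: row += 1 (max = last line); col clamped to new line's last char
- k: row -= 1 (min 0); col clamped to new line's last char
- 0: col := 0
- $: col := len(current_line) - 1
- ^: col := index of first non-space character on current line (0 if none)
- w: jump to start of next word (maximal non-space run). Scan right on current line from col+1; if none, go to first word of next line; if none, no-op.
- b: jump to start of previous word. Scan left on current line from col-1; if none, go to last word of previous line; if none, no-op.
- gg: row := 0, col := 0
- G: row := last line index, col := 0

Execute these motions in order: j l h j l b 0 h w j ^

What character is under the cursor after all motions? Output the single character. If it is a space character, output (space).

Answer: l

Derivation:
After 1 (j): row=1 col=0 char='g'
After 2 (l): row=1 col=1 char='o'
After 3 (h): row=1 col=0 char='g'
After 4 (j): row=2 col=0 char='l'
After 5 (l): row=2 col=1 char='e'
After 6 (b): row=2 col=0 char='l'
After 7 (0): row=2 col=0 char='l'
After 8 (h): row=2 col=0 char='l'
After 9 (w): row=2 col=5 char='c'
After 10 (j): row=2 col=5 char='c'
After 11 (^): row=2 col=0 char='l'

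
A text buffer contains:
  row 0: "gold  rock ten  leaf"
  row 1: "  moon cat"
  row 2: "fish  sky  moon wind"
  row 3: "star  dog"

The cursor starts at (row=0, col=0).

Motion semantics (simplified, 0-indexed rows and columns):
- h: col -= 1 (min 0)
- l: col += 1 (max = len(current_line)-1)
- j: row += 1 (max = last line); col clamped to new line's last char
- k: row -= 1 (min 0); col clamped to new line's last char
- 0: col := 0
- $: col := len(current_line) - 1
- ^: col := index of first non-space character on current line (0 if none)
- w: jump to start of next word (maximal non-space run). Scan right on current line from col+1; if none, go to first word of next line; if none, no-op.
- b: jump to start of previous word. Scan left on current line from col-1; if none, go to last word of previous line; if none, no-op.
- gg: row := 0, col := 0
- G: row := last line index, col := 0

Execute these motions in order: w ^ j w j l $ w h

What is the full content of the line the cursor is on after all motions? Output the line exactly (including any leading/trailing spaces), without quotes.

After 1 (w): row=0 col=6 char='r'
After 2 (^): row=0 col=0 char='g'
After 3 (j): row=1 col=0 char='_'
After 4 (w): row=1 col=2 char='m'
After 5 (j): row=2 col=2 char='s'
After 6 (l): row=2 col=3 char='h'
After 7 ($): row=2 col=19 char='d'
After 8 (w): row=3 col=0 char='s'
After 9 (h): row=3 col=0 char='s'

Answer: star  dog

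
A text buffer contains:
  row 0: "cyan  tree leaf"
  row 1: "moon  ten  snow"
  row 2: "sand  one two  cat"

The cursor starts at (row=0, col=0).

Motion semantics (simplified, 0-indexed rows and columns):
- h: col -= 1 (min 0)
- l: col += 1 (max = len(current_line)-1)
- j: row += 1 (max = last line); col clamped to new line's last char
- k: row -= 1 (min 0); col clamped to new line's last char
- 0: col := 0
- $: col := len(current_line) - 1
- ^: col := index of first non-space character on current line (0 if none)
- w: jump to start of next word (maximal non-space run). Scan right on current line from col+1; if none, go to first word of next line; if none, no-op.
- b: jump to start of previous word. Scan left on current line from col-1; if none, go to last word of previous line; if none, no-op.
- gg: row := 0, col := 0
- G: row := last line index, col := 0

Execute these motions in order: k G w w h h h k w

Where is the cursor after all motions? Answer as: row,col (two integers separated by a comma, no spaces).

Answer: 1,11

Derivation:
After 1 (k): row=0 col=0 char='c'
After 2 (G): row=2 col=0 char='s'
After 3 (w): row=2 col=6 char='o'
After 4 (w): row=2 col=10 char='t'
After 5 (h): row=2 col=9 char='_'
After 6 (h): row=2 col=8 char='e'
After 7 (h): row=2 col=7 char='n'
After 8 (k): row=1 col=7 char='e'
After 9 (w): row=1 col=11 char='s'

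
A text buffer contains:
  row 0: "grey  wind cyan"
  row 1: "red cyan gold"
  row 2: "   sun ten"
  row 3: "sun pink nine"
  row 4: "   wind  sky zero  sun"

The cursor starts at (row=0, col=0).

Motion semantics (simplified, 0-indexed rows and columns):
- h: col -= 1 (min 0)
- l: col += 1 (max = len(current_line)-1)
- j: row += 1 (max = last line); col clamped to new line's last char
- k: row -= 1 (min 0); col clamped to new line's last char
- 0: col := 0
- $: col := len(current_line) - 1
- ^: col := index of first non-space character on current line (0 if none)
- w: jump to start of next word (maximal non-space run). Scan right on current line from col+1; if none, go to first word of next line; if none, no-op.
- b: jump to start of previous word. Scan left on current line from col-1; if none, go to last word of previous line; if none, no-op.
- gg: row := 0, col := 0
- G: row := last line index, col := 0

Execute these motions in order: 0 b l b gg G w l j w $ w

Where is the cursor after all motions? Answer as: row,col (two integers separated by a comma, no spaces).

After 1 (0): row=0 col=0 char='g'
After 2 (b): row=0 col=0 char='g'
After 3 (l): row=0 col=1 char='r'
After 4 (b): row=0 col=0 char='g'
After 5 (gg): row=0 col=0 char='g'
After 6 (G): row=4 col=0 char='_'
After 7 (w): row=4 col=3 char='w'
After 8 (l): row=4 col=4 char='i'
After 9 (j): row=4 col=4 char='i'
After 10 (w): row=4 col=9 char='s'
After 11 ($): row=4 col=21 char='n'
After 12 (w): row=4 col=21 char='n'

Answer: 4,21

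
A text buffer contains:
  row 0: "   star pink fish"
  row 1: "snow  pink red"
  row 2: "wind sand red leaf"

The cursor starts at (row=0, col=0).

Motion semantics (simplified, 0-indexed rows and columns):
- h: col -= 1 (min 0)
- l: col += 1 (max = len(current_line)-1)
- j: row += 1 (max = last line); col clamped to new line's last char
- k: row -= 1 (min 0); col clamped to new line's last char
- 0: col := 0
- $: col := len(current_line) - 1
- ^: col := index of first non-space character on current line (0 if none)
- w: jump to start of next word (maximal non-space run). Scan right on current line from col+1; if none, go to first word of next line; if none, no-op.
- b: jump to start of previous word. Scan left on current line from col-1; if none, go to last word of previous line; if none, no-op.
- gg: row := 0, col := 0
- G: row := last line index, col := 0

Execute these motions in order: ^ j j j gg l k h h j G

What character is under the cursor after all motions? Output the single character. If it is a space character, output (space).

After 1 (^): row=0 col=3 char='s'
After 2 (j): row=1 col=3 char='w'
After 3 (j): row=2 col=3 char='d'
After 4 (j): row=2 col=3 char='d'
After 5 (gg): row=0 col=0 char='_'
After 6 (l): row=0 col=1 char='_'
After 7 (k): row=0 col=1 char='_'
After 8 (h): row=0 col=0 char='_'
After 9 (h): row=0 col=0 char='_'
After 10 (j): row=1 col=0 char='s'
After 11 (G): row=2 col=0 char='w'

Answer: w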